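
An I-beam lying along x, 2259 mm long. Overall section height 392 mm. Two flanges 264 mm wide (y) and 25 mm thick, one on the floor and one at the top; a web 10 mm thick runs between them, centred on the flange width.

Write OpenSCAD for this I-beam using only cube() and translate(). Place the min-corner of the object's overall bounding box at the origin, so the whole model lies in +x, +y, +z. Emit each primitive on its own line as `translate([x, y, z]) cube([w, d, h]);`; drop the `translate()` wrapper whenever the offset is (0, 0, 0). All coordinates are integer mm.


cube([2259, 264, 25]);
translate([0, 127, 25]) cube([2259, 10, 342]);
translate([0, 0, 367]) cube([2259, 264, 25]);


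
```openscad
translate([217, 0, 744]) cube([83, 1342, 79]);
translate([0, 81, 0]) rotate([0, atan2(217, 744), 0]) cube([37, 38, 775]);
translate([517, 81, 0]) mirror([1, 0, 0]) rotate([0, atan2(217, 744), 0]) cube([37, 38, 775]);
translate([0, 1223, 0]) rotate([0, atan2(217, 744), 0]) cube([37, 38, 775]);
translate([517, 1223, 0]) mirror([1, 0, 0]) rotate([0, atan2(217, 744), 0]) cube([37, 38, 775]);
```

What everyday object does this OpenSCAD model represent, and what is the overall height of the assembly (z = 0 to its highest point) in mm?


A sawhorse. The overall height is 823 mm.

A beam across two mirrored pairs of raked legs — a sawhorse. The beam's underside is at z = 744 (matching the legs' vertical rise in atan2(217, 744)) and the beam is 79 mm tall, so its top is at 744 + 79 = 823 mm. The raked legs top out at the beam's underside, so that is the highest point.


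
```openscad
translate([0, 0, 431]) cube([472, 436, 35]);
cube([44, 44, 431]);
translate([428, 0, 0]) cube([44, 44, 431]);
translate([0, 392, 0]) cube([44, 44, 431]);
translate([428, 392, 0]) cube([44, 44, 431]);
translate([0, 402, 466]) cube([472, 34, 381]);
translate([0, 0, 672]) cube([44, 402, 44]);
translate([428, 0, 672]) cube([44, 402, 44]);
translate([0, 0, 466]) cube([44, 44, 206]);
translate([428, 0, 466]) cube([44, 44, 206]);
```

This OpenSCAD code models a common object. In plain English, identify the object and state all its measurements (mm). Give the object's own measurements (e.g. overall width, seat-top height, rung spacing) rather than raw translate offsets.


A chair. The seat is a 472×436×35 mm slab with its top at z = 466 mm, on four 44×44 mm corner legs (flush with the seat edges, standing on z = 0). A flat backrest 34 mm thick, 381 mm tall, spans the full seat width and rises from the seat top along its +y edge, rear face flush with the rear of the seat. Two armrests of 44×44 mm section run along each side from the seat's front edge to the front of the backrest, top faces 250 mm above the seat top and outer faces flush with the seat's x-edges; a 44×44 mm post under the front of each armrest stands on the seat at the front corner.


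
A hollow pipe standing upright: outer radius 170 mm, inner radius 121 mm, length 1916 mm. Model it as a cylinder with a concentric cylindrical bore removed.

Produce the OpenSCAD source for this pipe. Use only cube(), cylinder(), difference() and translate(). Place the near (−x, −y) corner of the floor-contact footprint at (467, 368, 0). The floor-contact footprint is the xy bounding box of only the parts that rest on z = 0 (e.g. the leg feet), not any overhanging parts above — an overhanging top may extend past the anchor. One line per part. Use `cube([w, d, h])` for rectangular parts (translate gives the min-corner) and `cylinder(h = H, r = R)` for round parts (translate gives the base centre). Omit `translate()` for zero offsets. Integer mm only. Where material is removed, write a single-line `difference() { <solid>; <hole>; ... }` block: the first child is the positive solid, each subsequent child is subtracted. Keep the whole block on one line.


difference() { translate([637, 538, 0]) cylinder(h = 1916, r = 170); translate([637, 538, 0]) cylinder(h = 1916, r = 121); }


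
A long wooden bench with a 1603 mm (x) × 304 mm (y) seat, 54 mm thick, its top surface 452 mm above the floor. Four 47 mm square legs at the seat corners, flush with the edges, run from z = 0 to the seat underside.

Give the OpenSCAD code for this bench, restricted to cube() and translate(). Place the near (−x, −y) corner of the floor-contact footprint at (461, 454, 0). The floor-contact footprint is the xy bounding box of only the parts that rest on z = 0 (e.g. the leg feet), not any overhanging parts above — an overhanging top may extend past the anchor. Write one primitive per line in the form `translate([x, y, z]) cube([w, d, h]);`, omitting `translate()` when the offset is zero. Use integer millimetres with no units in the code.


// leg_h = 452 − 54 = 398
translate([461, 454, 398]) cube([1603, 304, 54]);
translate([461, 454, 0]) cube([47, 47, 398]);
translate([461, 711, 0]) cube([47, 47, 398]);
translate([2017, 454, 0]) cube([47, 47, 398]);
translate([2017, 711, 0]) cube([47, 47, 398]);


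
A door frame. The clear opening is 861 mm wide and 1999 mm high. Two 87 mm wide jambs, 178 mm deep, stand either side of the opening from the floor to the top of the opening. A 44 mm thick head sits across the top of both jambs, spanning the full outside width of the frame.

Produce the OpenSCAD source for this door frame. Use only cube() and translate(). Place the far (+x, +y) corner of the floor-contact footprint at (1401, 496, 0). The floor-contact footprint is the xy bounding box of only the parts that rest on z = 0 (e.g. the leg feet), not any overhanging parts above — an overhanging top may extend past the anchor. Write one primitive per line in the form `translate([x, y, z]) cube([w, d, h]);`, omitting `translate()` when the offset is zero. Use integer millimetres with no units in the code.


translate([366, 318, 0]) cube([87, 178, 1999]);
translate([1314, 318, 0]) cube([87, 178, 1999]);
translate([366, 318, 1999]) cube([1035, 178, 44]);


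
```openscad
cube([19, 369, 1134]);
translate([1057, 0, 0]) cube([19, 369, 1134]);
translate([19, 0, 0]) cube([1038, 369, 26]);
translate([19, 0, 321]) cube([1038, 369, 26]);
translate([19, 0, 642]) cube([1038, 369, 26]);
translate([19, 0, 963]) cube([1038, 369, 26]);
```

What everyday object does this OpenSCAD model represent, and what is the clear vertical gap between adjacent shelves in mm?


A bookshelf. The clear shelf gap is 295 mm.

Two tall side panels with 4 horizontal boards between them — a bookshelf. The first two shelf undersides are at z = 0 and z = 321; with shelf thickness 26, the clear gap is 321 − 0 − 26 = 295 mm.


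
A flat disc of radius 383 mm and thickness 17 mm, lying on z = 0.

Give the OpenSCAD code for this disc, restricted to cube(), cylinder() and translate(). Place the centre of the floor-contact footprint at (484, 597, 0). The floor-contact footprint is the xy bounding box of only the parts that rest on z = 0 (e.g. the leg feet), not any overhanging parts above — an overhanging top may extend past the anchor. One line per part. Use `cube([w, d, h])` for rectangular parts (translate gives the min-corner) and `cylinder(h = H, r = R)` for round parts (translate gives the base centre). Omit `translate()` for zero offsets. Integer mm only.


translate([484, 597, 0]) cylinder(h = 17, r = 383);


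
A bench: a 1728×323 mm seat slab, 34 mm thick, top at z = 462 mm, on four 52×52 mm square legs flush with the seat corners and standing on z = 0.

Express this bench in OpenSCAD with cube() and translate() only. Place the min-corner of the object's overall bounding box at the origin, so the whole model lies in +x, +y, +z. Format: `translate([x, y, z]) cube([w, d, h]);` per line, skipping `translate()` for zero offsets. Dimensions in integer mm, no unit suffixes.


translate([0, 0, 428]) cube([1728, 323, 34]);
cube([52, 52, 428]);
translate([0, 271, 0]) cube([52, 52, 428]);
translate([1676, 0, 0]) cube([52, 52, 428]);
translate([1676, 271, 0]) cube([52, 52, 428]);


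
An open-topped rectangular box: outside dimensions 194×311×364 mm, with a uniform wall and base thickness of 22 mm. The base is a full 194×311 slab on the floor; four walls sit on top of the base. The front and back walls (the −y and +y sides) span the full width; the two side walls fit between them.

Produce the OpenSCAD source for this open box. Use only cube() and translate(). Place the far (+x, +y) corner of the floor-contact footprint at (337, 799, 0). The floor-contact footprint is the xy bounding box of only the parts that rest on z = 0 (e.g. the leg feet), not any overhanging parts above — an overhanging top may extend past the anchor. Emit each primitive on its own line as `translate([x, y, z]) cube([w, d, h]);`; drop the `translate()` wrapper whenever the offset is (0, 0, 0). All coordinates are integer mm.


translate([143, 488, 0]) cube([194, 311, 22]);
translate([143, 488, 22]) cube([194, 22, 342]);
translate([143, 777, 22]) cube([194, 22, 342]);
translate([143, 510, 22]) cube([22, 267, 342]);
translate([315, 510, 22]) cube([22, 267, 342]);


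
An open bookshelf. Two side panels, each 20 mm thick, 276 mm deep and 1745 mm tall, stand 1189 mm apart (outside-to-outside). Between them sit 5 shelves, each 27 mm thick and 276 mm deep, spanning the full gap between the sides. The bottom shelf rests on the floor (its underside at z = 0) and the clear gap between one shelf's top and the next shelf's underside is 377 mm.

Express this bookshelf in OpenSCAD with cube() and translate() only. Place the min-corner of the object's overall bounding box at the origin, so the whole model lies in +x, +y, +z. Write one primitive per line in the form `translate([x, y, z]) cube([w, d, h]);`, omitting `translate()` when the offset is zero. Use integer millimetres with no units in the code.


cube([20, 276, 1745]);
translate([1169, 0, 0]) cube([20, 276, 1745]);
translate([20, 0, 0]) cube([1149, 276, 27]);
translate([20, 0, 404]) cube([1149, 276, 27]);
translate([20, 0, 808]) cube([1149, 276, 27]);
translate([20, 0, 1212]) cube([1149, 276, 27]);
translate([20, 0, 1616]) cube([1149, 276, 27]);


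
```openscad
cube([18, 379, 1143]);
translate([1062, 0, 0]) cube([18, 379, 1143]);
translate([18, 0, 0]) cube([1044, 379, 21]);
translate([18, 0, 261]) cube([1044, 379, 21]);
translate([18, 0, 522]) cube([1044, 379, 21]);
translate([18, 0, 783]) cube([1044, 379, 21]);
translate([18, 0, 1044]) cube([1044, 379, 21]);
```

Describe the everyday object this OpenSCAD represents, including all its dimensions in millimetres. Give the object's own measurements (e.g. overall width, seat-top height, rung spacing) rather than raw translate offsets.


An open bookshelf. Two side panels, each 18 mm thick, 379 mm deep and 1143 mm tall, stand 1080 mm apart (outside-to-outside). Between them sit 5 shelves, each 21 mm thick and 379 mm deep, spanning the full gap between the sides. The bottom shelf rests on the floor (its underside at z = 0) and the clear gap between one shelf's top and the next shelf's underside is 240 mm.


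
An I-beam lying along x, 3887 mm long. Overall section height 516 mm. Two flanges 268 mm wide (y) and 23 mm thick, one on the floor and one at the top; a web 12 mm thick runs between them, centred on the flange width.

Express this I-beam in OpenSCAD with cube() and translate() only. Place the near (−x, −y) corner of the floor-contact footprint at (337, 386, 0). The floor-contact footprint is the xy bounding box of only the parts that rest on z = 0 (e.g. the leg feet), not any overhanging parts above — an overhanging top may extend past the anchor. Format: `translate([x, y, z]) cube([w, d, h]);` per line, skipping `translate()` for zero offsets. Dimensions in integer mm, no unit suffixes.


translate([337, 386, 0]) cube([3887, 268, 23]);
translate([337, 514, 23]) cube([3887, 12, 470]);
translate([337, 386, 493]) cube([3887, 268, 23]);


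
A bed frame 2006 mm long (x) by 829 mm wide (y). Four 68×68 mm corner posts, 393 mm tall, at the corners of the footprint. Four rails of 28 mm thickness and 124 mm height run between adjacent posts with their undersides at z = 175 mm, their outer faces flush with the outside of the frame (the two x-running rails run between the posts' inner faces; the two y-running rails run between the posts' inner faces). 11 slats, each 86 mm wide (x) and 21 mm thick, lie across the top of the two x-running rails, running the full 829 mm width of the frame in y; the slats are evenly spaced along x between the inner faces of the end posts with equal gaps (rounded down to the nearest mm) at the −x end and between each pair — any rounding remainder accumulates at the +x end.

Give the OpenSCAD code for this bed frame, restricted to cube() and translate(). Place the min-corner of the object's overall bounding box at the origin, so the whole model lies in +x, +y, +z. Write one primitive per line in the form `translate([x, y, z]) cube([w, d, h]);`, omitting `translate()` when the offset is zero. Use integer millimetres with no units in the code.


// slat z = rail_z + rail_h = 175 + 124 = 299
// slat gap = ⌊(1870 − 11·86) / 12⌋ = 77
cube([68, 68, 393]);
translate([0, 761, 0]) cube([68, 68, 393]);
translate([1938, 0, 0]) cube([68, 68, 393]);
translate([1938, 761, 0]) cube([68, 68, 393]);
translate([68, 0, 175]) cube([1870, 28, 124]);
translate([68, 801, 175]) cube([1870, 28, 124]);
translate([0, 68, 175]) cube([28, 693, 124]);
translate([1978, 68, 175]) cube([28, 693, 124]);
translate([145, 0, 299]) cube([86, 829, 21]);
translate([308, 0, 299]) cube([86, 829, 21]);
translate([471, 0, 299]) cube([86, 829, 21]);
translate([634, 0, 299]) cube([86, 829, 21]);
translate([797, 0, 299]) cube([86, 829, 21]);
translate([960, 0, 299]) cube([86, 829, 21]);
translate([1123, 0, 299]) cube([86, 829, 21]);
translate([1286, 0, 299]) cube([86, 829, 21]);
translate([1449, 0, 299]) cube([86, 829, 21]);
translate([1612, 0, 299]) cube([86, 829, 21]);
translate([1775, 0, 299]) cube([86, 829, 21]);


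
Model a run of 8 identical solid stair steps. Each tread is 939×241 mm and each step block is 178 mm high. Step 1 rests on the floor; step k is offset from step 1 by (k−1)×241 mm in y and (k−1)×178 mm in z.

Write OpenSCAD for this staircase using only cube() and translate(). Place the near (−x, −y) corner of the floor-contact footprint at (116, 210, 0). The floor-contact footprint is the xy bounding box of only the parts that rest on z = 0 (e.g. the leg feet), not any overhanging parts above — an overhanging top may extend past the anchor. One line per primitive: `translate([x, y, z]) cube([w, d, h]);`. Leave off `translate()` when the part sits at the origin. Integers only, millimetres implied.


translate([116, 210, 0]) cube([939, 241, 178]);
translate([116, 451, 178]) cube([939, 241, 178]);
translate([116, 692, 356]) cube([939, 241, 178]);
translate([116, 933, 534]) cube([939, 241, 178]);
translate([116, 1174, 712]) cube([939, 241, 178]);
translate([116, 1415, 890]) cube([939, 241, 178]);
translate([116, 1656, 1068]) cube([939, 241, 178]);
translate([116, 1897, 1246]) cube([939, 241, 178]);


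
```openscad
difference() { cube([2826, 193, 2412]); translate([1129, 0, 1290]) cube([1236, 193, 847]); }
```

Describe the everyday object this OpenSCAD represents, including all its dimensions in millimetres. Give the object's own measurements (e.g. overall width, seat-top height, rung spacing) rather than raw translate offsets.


A wall 2826 mm long (x), 193 mm thick (y), 2412 mm tall, with a rectangular window opening cut through it. The opening is 1236 mm wide and 847 mm tall; its sill is at z = 1290 mm and its near (−x) edge is 1129 mm from the wall's −x end. The opening passes through the full wall thickness.


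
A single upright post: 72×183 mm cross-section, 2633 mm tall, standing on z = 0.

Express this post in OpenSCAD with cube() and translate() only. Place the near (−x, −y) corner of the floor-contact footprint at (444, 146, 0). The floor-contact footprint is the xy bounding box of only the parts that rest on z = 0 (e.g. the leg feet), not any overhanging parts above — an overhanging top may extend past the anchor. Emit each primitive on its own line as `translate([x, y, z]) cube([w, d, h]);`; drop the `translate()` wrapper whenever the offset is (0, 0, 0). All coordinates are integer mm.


translate([444, 146, 0]) cube([72, 183, 2633]);


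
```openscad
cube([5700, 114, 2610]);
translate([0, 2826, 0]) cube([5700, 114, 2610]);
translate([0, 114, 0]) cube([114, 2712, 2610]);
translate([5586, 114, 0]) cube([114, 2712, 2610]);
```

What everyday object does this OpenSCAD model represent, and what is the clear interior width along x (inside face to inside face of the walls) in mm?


A house (or room) frame. The interior width is 5472 mm.

Four 2610 mm walls enclosing a rectangle with no floor or roof — a room or house frame. Outside width is 5700 mm and wall thickness is 114 mm, so the interior width is 5700 − 2 × 114 = 5472 mm.


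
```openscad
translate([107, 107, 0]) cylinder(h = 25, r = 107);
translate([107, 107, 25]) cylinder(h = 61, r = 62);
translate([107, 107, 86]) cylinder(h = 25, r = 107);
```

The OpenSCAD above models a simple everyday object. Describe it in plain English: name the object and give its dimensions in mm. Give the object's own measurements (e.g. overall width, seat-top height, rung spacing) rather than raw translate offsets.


A spool: two coaxial disc flanges of radius 107 mm and thickness 25 mm, joined by a core cylinder of radius 62 mm and height 61 mm. The lower flange rests on z = 0 and the three cylinders share a vertical axis.


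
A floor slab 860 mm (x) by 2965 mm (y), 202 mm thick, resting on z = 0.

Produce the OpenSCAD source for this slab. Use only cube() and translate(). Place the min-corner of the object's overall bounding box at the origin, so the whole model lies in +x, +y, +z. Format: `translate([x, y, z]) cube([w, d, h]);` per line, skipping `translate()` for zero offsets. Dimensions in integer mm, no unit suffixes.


cube([860, 2965, 202]);


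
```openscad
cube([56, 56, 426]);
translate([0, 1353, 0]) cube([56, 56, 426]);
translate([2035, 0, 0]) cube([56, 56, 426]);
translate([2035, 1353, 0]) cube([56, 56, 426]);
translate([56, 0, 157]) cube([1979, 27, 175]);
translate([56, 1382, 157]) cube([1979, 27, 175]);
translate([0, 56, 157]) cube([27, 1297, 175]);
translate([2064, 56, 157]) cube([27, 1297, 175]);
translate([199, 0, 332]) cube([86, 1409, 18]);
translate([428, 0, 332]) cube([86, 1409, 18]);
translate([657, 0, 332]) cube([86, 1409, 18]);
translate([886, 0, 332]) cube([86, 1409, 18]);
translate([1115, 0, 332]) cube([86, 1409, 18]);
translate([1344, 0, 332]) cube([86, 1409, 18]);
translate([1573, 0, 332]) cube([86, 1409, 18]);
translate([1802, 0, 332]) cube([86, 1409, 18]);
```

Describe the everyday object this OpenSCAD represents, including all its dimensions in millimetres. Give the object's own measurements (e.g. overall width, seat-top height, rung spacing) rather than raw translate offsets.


A bed frame 2091 mm long (x) by 1409 mm wide (y). Four 56×56 mm corner posts, 426 mm tall, at the corners of the footprint. Four rails of 27 mm thickness and 175 mm height run between adjacent posts with their undersides at z = 157 mm, their outer faces flush with the outside of the frame (the two x-running rails run between the posts' inner faces; the two y-running rails run between the posts' inner faces). 8 slats, each 86 mm wide (x) and 18 mm thick, lie across the top of the two x-running rails, running the full 1409 mm width of the frame in y; along x they sit between the end posts with a 143 mm gap after the −x posts and between neighbouring slats, leaving 147 mm before the +x posts.


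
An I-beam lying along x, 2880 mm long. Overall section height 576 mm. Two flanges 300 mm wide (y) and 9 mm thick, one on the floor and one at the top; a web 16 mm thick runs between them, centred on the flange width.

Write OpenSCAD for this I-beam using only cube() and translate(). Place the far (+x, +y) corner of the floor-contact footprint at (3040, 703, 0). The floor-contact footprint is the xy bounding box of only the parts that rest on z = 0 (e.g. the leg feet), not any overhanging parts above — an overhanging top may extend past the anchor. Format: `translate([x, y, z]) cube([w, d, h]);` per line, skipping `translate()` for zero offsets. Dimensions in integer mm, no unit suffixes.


translate([160, 403, 0]) cube([2880, 300, 9]);
translate([160, 545, 9]) cube([2880, 16, 558]);
translate([160, 403, 567]) cube([2880, 300, 9]);


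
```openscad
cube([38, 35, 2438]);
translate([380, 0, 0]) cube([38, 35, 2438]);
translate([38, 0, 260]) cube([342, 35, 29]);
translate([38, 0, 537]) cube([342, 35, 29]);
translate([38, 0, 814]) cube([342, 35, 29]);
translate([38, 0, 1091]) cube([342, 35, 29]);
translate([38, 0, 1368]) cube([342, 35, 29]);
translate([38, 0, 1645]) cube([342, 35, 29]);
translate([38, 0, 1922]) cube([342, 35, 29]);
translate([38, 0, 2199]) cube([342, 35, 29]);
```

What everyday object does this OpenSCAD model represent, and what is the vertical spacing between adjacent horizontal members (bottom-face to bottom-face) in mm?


A ladder. The rung spacing is 277 mm.

Two tall 38×35 posts with 8 short bars between them — a ladder. Adjacent rungs sit at z = 260 and z = 537, so the spacing is 537 − 260 = 277 mm.


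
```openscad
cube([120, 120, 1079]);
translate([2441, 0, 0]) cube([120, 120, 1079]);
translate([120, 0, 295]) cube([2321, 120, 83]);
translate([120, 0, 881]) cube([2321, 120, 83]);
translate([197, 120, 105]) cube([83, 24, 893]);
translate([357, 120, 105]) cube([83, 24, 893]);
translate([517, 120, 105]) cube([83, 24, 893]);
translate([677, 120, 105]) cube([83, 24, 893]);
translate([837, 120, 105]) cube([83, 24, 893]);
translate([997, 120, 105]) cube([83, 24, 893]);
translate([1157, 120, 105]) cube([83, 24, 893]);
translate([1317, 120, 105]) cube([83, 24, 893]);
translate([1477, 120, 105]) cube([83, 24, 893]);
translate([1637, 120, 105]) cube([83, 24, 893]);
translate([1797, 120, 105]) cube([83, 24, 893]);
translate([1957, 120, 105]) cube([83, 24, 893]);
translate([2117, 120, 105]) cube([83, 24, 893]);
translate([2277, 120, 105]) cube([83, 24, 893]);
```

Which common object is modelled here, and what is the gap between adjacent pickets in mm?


A fence section. The picket gap is 77 mm.

Two posts, two rails, 14 pickets — a fence section. Span 2321 mm holds 14 pickets of 83 mm with 15 equal gaps: ⌊(2321 − 14·83) / 15⌋ = 77 mm.


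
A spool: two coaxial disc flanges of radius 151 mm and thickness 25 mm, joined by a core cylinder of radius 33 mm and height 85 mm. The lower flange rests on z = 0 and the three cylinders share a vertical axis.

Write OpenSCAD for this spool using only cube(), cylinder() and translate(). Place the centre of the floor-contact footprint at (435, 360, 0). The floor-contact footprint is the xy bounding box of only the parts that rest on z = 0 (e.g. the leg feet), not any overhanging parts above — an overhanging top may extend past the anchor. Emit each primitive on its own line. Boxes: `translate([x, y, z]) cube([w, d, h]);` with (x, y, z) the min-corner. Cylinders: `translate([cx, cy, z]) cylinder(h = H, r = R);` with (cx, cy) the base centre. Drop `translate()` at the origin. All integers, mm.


translate([435, 360, 0]) cylinder(h = 25, r = 151);
translate([435, 360, 25]) cylinder(h = 85, r = 33);
translate([435, 360, 110]) cylinder(h = 25, r = 151);


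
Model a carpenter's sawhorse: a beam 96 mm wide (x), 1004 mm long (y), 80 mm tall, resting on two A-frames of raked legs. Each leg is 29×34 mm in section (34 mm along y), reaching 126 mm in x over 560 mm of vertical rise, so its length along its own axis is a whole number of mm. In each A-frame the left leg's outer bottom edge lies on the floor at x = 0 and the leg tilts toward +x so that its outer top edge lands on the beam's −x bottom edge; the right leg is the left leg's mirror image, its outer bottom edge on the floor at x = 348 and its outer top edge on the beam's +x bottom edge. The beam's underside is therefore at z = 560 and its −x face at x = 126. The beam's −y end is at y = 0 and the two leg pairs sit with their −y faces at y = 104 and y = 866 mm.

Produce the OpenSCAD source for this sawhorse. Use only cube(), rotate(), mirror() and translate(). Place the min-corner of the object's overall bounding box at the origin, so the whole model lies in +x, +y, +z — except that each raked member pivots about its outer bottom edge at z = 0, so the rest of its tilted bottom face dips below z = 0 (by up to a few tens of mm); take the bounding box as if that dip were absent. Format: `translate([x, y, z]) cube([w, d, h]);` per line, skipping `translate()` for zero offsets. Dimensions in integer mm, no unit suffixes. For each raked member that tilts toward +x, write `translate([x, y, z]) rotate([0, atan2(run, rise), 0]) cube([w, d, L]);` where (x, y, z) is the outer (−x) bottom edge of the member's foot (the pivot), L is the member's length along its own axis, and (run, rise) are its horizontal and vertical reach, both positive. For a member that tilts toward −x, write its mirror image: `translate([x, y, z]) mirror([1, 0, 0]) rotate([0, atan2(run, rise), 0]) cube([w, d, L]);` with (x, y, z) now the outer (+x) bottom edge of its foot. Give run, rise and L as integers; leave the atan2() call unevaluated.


translate([126, 0, 560]) cube([96, 1004, 80]);
translate([0, 104, 0]) rotate([0, atan2(126, 560), 0]) cube([29, 34, 574]);
translate([348, 104, 0]) mirror([1, 0, 0]) rotate([0, atan2(126, 560), 0]) cube([29, 34, 574]);
translate([0, 866, 0]) rotate([0, atan2(126, 560), 0]) cube([29, 34, 574]);
translate([348, 866, 0]) mirror([1, 0, 0]) rotate([0, atan2(126, 560), 0]) cube([29, 34, 574]);


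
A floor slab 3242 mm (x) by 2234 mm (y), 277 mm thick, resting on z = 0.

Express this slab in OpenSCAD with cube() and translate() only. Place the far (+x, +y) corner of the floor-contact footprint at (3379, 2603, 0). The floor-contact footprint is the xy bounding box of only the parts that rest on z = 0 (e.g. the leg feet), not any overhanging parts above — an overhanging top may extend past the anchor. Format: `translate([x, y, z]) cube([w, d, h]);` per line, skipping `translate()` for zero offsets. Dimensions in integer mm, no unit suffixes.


translate([137, 369, 0]) cube([3242, 2234, 277]);


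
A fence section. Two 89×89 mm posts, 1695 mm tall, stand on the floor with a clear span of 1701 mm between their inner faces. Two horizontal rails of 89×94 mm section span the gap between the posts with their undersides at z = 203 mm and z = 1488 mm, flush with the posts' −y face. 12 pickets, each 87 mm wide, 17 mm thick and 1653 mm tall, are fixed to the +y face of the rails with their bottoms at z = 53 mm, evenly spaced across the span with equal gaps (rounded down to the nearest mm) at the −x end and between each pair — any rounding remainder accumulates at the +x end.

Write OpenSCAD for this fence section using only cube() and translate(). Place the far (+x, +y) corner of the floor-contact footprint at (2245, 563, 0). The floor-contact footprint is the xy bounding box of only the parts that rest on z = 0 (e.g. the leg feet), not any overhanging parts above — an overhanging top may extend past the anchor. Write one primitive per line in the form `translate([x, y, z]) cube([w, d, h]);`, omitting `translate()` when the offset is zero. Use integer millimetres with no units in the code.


translate([366, 474, 0]) cube([89, 89, 1695]);
translate([2156, 474, 0]) cube([89, 89, 1695]);
translate([455, 474, 203]) cube([1701, 89, 94]);
translate([455, 474, 1488]) cube([1701, 89, 94]);
translate([505, 563, 53]) cube([87, 17, 1653]);
translate([642, 563, 53]) cube([87, 17, 1653]);
translate([779, 563, 53]) cube([87, 17, 1653]);
translate([916, 563, 53]) cube([87, 17, 1653]);
translate([1053, 563, 53]) cube([87, 17, 1653]);
translate([1190, 563, 53]) cube([87, 17, 1653]);
translate([1327, 563, 53]) cube([87, 17, 1653]);
translate([1464, 563, 53]) cube([87, 17, 1653]);
translate([1601, 563, 53]) cube([87, 17, 1653]);
translate([1738, 563, 53]) cube([87, 17, 1653]);
translate([1875, 563, 53]) cube([87, 17, 1653]);
translate([2012, 563, 53]) cube([87, 17, 1653]);


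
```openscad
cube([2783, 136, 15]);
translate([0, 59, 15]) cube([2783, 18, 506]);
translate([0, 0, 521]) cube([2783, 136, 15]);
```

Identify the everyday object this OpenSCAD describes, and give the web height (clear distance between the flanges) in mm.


An I-beam. The web height is 506 mm.

Two wide flanges with a thin centred web — an I-beam. Overall 536 mm minus two 15 mm flanges gives a web of 536 − 2·15 = 506 mm.


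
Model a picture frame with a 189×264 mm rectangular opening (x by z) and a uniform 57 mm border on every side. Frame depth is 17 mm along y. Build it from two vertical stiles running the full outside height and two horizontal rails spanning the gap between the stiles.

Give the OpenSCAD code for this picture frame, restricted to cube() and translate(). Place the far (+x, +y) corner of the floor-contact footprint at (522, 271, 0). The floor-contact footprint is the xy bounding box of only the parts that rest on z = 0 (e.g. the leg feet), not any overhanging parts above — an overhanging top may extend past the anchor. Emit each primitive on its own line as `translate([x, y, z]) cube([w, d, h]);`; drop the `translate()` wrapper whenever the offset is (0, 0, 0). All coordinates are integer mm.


translate([219, 254, 0]) cube([57, 17, 378]);
translate([465, 254, 0]) cube([57, 17, 378]);
translate([276, 254, 0]) cube([189, 17, 57]);
translate([276, 254, 321]) cube([189, 17, 57]);


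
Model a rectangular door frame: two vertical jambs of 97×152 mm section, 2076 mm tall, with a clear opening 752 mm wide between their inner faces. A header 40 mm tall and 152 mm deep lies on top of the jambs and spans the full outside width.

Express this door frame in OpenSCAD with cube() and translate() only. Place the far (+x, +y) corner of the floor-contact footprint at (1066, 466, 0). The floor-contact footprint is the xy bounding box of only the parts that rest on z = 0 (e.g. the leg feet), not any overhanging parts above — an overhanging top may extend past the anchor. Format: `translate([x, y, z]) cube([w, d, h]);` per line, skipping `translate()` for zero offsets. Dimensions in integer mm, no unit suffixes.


translate([120, 314, 0]) cube([97, 152, 2076]);
translate([969, 314, 0]) cube([97, 152, 2076]);
translate([120, 314, 2076]) cube([946, 152, 40]);


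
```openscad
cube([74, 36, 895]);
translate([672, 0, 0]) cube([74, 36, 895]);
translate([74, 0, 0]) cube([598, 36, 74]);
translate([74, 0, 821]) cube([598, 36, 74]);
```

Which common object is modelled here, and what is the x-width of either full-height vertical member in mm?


A picture frame. The border width is 74 mm.

Four thin pieces enclosing a rectangular opening — a picture frame. The two full-height stiles are 895 mm tall; the top rail sits at z = 821 and is 74 mm tall, so the border above the opening is 895 − 821 = 74 mm, matching the stile x-width.


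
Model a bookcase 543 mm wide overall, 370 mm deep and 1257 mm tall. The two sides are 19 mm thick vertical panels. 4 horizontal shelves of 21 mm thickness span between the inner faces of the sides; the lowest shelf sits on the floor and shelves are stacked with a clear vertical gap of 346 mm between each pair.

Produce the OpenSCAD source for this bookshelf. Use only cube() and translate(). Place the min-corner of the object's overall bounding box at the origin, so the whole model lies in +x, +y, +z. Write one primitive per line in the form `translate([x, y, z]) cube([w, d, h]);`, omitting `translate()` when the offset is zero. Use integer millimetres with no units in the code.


cube([19, 370, 1257]);
translate([524, 0, 0]) cube([19, 370, 1257]);
translate([19, 0, 0]) cube([505, 370, 21]);
translate([19, 0, 367]) cube([505, 370, 21]);
translate([19, 0, 734]) cube([505, 370, 21]);
translate([19, 0, 1101]) cube([505, 370, 21]);


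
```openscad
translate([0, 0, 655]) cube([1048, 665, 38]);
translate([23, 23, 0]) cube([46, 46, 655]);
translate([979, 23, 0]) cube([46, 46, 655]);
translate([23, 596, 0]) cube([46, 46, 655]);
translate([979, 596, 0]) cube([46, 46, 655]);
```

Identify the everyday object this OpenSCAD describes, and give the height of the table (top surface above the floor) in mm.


A table. The table height is 693 mm.

A 1048×665×38 slab sits at z = 655 on four 46 mm square posts — a table. The top surface is at 655 + 38 = 693 mm.


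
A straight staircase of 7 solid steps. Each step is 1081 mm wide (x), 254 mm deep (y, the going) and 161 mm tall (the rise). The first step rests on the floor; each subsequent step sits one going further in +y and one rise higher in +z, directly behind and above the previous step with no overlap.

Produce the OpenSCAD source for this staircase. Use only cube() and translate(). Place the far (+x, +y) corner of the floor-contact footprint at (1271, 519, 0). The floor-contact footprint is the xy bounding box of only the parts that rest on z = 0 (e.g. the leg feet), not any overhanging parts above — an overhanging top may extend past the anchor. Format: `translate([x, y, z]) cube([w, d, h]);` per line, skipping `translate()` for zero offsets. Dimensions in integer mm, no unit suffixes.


translate([190, 265, 0]) cube([1081, 254, 161]);
translate([190, 519, 161]) cube([1081, 254, 161]);
translate([190, 773, 322]) cube([1081, 254, 161]);
translate([190, 1027, 483]) cube([1081, 254, 161]);
translate([190, 1281, 644]) cube([1081, 254, 161]);
translate([190, 1535, 805]) cube([1081, 254, 161]);
translate([190, 1789, 966]) cube([1081, 254, 161]);


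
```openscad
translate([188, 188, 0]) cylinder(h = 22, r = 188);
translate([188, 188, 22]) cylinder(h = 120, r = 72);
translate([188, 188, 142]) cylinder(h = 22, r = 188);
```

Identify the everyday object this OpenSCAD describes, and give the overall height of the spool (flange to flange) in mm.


A spool. The overall height is 164 mm.

Three coaxial cylinders, large–small–large — a spool. Two 22 mm flanges and a 120 mm core give 22 + 120 + 22 = 164 mm.


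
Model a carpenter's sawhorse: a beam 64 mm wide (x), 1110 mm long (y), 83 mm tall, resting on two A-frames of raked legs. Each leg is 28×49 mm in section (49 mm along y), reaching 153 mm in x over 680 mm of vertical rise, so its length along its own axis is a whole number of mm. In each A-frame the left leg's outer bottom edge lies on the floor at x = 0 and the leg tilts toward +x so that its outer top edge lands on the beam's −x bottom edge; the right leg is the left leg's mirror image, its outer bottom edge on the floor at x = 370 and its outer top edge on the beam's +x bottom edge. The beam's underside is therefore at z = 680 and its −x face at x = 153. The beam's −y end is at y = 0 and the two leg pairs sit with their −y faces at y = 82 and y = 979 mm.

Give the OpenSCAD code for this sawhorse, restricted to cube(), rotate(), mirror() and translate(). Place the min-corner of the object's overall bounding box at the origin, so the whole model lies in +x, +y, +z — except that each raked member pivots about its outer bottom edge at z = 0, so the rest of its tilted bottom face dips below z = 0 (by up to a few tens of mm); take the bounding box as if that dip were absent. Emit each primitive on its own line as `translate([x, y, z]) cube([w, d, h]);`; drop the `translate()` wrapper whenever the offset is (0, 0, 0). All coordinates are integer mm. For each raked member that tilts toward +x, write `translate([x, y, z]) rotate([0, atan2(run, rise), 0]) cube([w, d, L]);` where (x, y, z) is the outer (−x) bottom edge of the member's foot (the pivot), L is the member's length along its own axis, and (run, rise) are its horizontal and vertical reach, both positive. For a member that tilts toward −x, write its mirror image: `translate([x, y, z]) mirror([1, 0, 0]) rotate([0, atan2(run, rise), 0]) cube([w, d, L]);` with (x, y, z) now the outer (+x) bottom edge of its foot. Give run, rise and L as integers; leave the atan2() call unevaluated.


translate([153, 0, 680]) cube([64, 1110, 83]);
translate([0, 82, 0]) rotate([0, atan2(153, 680), 0]) cube([28, 49, 697]);
translate([370, 82, 0]) mirror([1, 0, 0]) rotate([0, atan2(153, 680), 0]) cube([28, 49, 697]);
translate([0, 979, 0]) rotate([0, atan2(153, 680), 0]) cube([28, 49, 697]);
translate([370, 979, 0]) mirror([1, 0, 0]) rotate([0, atan2(153, 680), 0]) cube([28, 49, 697]);


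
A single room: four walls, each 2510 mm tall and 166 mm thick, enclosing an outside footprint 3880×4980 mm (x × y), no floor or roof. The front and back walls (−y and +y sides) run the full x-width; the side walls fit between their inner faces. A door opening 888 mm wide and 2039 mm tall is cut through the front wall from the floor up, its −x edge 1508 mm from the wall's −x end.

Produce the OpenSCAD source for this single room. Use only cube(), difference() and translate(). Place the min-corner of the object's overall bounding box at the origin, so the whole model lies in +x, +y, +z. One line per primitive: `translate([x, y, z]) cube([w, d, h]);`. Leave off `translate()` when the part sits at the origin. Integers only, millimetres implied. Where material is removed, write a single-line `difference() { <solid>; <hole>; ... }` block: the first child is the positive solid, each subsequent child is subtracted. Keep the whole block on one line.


difference() { cube([3880, 166, 2510]); translate([1508, 0, 0]) cube([888, 166, 2039]); }
translate([0, 4814, 0]) cube([3880, 166, 2510]);
translate([0, 166, 0]) cube([166, 4648, 2510]);
translate([3714, 166, 0]) cube([166, 4648, 2510]);


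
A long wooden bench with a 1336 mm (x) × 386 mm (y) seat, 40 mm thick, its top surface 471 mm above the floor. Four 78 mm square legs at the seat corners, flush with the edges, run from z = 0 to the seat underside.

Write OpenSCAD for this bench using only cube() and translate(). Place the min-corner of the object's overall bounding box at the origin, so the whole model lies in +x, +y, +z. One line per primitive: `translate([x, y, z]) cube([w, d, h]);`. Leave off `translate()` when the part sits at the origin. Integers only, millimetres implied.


// leg_h = 471 − 40 = 431
translate([0, 0, 431]) cube([1336, 386, 40]);
cube([78, 78, 431]);
translate([0, 308, 0]) cube([78, 78, 431]);
translate([1258, 0, 0]) cube([78, 78, 431]);
translate([1258, 308, 0]) cube([78, 78, 431]);


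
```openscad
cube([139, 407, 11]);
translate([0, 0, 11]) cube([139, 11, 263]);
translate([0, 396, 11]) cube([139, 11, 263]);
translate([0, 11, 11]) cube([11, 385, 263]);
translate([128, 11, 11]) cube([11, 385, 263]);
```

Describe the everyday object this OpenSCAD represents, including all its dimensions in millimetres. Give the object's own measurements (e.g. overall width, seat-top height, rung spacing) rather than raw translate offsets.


An open-topped rectangular box: outside dimensions 139×407×274 mm, with a uniform wall and base thickness of 11 mm. The base is a full 139×407 slab on the floor; four walls sit on top of the base. The front and back walls (the −y and +y sides) span the full width; the two side walls fit between them.


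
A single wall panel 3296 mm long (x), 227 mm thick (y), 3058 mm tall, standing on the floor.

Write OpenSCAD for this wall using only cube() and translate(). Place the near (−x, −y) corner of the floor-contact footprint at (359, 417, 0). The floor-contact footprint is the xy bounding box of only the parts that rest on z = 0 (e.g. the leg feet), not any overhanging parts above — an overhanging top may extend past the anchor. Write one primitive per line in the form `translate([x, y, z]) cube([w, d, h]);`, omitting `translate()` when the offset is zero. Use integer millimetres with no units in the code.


translate([359, 417, 0]) cube([3296, 227, 3058]);


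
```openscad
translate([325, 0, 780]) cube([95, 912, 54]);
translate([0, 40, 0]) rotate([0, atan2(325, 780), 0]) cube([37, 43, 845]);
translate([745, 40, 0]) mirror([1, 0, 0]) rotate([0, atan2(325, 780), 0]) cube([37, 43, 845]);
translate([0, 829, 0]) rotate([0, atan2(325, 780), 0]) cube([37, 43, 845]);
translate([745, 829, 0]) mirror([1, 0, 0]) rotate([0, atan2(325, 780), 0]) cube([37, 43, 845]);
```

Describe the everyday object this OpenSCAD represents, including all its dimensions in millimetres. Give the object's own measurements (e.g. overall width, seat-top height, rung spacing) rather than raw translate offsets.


A sawhorse. A 95×912×54 mm beam (x, y, z) sits on two A-frame leg pairs. Each pair is two raked legs of 37×43 mm section (43 mm along y) splaying symmetrically in x. Each leg rises 780 mm vertically over 325 mm of horizontal reach and is 845 mm long along its own axis. Every leg's outer bottom edge rests on the floor and its outer top edge meets a bottom edge of the beam — the left legs (tilting toward +x) meet the beam's −x bottom edge, the right legs (their mirror images, tilting toward −x) meet its +x bottom edge — so the leg tops tuck under the beam, the beam's underside is 780 mm above the floor, and the feet are 745 mm apart outside-to-outside with the beam centred between them. The two leg pairs are set in 40 mm from either end of the beam.
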